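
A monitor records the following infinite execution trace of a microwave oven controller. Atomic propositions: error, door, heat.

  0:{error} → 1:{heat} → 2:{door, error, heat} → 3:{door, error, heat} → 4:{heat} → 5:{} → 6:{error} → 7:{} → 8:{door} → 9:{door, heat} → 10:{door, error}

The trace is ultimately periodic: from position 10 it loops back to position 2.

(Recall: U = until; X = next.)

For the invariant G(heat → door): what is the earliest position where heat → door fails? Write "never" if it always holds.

Check heat → door at each position in order: 0 ✓.
At position 1 the labels are {heat}, so heat → door is false there. This is the first violation.

1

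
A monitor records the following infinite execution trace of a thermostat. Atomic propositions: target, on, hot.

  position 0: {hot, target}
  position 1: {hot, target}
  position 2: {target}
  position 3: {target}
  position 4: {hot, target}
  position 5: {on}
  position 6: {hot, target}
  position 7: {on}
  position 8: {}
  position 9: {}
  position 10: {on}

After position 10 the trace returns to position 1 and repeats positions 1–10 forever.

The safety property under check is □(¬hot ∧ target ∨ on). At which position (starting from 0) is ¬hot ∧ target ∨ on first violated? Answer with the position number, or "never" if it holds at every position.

At position 0 the labels are {hot, target}, so ¬hot ∧ target ∨ on is false there. This is the first violation.

0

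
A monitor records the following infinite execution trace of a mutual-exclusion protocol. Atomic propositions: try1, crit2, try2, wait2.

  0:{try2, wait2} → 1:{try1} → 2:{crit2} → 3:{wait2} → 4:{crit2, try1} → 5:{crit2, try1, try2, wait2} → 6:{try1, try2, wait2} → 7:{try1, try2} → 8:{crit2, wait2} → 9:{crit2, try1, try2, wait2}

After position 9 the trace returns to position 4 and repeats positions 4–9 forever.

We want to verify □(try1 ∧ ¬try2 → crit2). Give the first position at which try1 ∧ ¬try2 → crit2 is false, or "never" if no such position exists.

1

Check try1 ∧ ¬try2 → crit2 at each position in order: 0 ✓.
At position 1 the labels are {try1}, so try1 ∧ ¬try2 → crit2 is false there. This is the first violation.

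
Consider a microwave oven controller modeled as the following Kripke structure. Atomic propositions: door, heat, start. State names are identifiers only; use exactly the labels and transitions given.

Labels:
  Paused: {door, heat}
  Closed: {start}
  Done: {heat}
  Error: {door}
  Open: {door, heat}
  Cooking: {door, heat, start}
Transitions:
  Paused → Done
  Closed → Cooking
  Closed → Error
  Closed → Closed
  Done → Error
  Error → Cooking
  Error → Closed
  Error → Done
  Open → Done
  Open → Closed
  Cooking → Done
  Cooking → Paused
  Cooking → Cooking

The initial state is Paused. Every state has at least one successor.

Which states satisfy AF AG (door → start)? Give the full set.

none

States satisfying AG (door → start): ∅.
States satisfying AF AG (door → start): ∅.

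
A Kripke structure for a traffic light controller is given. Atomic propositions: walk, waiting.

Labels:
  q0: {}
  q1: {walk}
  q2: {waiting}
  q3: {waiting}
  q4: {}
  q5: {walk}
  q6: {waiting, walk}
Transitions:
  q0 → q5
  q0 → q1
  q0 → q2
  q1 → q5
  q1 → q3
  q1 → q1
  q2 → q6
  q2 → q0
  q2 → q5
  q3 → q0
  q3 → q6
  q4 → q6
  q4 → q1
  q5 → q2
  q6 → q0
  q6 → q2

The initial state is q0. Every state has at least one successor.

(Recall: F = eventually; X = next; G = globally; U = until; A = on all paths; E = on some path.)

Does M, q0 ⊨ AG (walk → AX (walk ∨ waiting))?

Violated

States satisfying walk → AX (walk ∨ waiting): {q0, q1, q2, q3, q4, q5}.
States satisfying AG (walk → AX (walk ∨ waiting)): ∅.
q6 is reachable from q0 and violates walk → AX (walk ∨ waiting), so AG fails at q0.
q0 ∉ Sat(AG (walk → AX (walk ∨ waiting))).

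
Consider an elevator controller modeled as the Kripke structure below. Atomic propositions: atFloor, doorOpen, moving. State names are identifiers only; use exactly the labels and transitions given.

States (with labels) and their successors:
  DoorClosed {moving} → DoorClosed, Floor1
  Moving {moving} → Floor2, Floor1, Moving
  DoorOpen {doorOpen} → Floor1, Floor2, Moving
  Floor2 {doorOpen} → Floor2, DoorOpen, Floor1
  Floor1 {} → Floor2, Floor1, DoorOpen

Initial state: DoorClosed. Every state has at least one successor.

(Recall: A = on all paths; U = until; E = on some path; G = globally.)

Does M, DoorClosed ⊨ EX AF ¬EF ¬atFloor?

Does not hold

States satisfying AF ¬EF ¬atFloor: ∅.
States satisfying EX AF ¬EF ¬atFloor: ∅.
No suitable path/successor from DoorClosed witnesses the formula.
DoorClosed ∉ Sat(EX AF ¬EF ¬atFloor).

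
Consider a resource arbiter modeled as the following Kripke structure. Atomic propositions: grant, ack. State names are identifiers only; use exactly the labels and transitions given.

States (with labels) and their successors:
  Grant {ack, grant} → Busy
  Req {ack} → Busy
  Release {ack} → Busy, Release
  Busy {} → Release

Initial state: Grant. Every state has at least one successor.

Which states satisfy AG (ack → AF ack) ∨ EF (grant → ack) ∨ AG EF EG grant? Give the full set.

States satisfying ack → AF ack: {Grant, Req, Release, Busy}.
States satisfying AG (ack → AF ack): {Grant, Req, Release, Busy}.
States satisfying grant → ack: {Grant, Req, Release, Busy}.
States satisfying EF (grant → ack): {Grant, Req, Release, Busy}.
States satisfying AG (ack → AF ack) ∨ EF (grant → ack): {Grant, Req, Release, Busy}.
States satisfying EF EG grant: ∅.
States satisfying AG EF EG grant: ∅.
States satisfying AG (ack → AF ack) ∨ EF (grant → ack) ∨ AG EF EG grant: {Grant, Req, Release, Busy}.

{Grant, Req, Release, Busy}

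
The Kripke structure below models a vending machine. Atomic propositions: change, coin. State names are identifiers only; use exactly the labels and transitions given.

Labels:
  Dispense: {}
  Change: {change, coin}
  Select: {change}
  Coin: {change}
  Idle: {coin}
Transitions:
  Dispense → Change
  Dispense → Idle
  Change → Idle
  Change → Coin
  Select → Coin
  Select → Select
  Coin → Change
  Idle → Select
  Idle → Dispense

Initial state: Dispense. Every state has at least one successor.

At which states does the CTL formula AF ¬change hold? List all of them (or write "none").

States satisfying ¬change: {Dispense, Idle}.
States satisfying AF ¬change: {Dispense, Idle}.

{Dispense, Idle}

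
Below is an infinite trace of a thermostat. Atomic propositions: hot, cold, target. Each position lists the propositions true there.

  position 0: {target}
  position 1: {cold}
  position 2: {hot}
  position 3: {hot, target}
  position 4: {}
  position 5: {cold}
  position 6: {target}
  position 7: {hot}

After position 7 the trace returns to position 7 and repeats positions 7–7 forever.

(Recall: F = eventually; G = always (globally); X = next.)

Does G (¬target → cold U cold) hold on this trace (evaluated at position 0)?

¬target → cold U cold must hold at every position from 0 onward. It fails at position 2, so G (¬target → cold U cold) is false.
Positions where ¬target holds: 1, 2, 4, 5, 7.
Check cold U cold at each: 1→ok, 2→fails, 4→fails, 5→ok, 7→fails.

Violated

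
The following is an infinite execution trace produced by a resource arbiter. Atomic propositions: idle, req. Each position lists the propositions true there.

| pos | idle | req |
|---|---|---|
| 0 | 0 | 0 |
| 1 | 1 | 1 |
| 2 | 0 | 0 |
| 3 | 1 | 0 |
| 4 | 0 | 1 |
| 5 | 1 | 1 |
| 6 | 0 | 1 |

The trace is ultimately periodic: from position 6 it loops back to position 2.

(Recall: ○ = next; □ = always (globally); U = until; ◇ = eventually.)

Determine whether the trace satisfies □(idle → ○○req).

Violated

idle → ○○req must hold at every position from 0 onward. It fails at position 1, so □(idle → ○○req) is false.
Positions where idle holds: 1, 3, 5.
Check ○○req at each: 1→fails, 3→ok, 5→fails.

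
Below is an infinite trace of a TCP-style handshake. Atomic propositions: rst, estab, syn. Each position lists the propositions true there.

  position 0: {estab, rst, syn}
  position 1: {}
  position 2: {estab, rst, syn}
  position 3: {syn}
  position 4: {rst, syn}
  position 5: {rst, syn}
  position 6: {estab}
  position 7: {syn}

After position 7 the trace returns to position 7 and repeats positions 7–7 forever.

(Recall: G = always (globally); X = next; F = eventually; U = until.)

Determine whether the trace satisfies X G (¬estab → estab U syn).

Violated

The position after 0 is 1; G (¬estab → estab U syn) is false there.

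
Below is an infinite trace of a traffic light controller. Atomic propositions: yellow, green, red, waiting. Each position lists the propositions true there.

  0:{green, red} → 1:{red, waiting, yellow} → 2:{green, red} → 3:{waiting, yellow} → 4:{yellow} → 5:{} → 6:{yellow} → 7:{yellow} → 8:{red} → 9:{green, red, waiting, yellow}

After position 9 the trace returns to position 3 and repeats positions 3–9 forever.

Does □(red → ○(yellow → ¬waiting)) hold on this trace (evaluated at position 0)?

red → ○(yellow → ¬waiting) must hold at every position from 0 onward. It fails at position 0, so □(red → ○(yellow → ¬waiting)) is false.
Positions where red holds: 0, 1, 2, 8, 9.
Check ○(yellow → ¬waiting) at each: 0→fails, 1→ok, 2→fails, 8→fails, 9→fails.

No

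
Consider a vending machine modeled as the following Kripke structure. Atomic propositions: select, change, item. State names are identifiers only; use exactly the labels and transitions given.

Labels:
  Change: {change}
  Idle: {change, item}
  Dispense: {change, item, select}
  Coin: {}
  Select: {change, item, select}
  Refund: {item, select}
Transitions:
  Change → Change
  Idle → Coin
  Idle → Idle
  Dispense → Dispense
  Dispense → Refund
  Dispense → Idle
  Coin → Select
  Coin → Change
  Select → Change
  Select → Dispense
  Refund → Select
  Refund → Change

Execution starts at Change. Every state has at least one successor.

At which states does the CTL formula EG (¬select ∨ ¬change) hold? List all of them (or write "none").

{Change, Idle, Coin, Refund}

States satisfying ¬select ∨ ¬change: {Change, Idle, Coin, Refund}.
States satisfying EG (¬select ∨ ¬change): {Change, Idle, Coin, Refund}.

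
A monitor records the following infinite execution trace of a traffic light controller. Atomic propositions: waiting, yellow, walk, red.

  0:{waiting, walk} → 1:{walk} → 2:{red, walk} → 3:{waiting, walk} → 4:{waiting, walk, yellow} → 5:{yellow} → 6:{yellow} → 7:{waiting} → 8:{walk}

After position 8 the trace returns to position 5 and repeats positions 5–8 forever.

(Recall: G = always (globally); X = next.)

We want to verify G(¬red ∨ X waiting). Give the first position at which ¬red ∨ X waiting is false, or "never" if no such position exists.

never

¬red ∨ X waiting holds at every position 0..8, and those are all the positions the trace ever visits, so the invariant G(¬red ∨ X waiting) is never violated.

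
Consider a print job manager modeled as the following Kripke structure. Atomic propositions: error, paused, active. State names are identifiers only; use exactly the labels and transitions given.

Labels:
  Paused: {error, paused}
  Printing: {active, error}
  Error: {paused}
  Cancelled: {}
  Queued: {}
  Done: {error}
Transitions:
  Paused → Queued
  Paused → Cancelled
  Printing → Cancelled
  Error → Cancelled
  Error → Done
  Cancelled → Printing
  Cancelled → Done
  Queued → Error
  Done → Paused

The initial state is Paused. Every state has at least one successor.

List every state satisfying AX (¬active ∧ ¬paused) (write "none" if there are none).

{Paused, Printing, Error}

States satisfying ¬active ∧ ¬paused: {Cancelled, Queued, Done}.
States satisfying AX (¬active ∧ ¬paused): {Paused, Printing, Error}.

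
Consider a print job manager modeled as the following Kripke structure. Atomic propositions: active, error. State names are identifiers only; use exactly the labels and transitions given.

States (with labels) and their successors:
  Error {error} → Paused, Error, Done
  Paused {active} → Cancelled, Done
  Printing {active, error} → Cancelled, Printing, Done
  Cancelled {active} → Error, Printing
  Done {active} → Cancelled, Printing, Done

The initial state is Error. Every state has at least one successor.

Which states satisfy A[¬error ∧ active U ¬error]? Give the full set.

States satisfying ¬error ∧ active: {Paused, Cancelled, Done}.
States satisfying ¬error: {Paused, Cancelled, Done}.
States satisfying A[¬error ∧ active U ¬error]: {Paused, Cancelled, Done}.

{Paused, Cancelled, Done}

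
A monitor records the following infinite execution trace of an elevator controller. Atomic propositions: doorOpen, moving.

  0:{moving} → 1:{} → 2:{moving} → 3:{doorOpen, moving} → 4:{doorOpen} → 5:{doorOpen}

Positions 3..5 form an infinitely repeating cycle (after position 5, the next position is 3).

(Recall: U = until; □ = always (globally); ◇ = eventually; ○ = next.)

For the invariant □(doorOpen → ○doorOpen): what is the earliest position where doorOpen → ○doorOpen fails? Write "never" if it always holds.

doorOpen → ○doorOpen holds at every position 0..5, and those are all the positions the trace ever visits, so the invariant □(doorOpen → ○doorOpen) is never violated.

never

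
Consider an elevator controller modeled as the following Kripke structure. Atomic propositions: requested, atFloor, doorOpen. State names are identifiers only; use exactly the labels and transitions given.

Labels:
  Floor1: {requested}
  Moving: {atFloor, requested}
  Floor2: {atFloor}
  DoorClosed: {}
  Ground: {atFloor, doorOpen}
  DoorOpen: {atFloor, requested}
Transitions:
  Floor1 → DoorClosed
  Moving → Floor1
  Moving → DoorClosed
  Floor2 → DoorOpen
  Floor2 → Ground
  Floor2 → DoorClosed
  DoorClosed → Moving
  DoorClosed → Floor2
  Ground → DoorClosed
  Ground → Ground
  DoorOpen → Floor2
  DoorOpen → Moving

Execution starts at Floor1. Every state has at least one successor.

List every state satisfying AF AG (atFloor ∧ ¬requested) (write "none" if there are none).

States satisfying AG (atFloor ∧ ¬requested): ∅.
States satisfying AF AG (atFloor ∧ ¬requested): ∅.

none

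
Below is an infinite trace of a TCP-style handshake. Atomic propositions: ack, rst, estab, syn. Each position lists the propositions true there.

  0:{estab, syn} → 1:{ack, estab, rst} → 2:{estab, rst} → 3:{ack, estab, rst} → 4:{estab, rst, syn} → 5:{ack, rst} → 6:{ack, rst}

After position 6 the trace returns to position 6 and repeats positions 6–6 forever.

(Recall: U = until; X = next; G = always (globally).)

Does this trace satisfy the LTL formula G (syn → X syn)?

Violated

syn → X syn must hold at every position from 0 onward. It fails at position 0, so G (syn → X syn) is false.
Positions where syn holds: 0, 4.
Check X syn at each: 0→fails, 4→fails.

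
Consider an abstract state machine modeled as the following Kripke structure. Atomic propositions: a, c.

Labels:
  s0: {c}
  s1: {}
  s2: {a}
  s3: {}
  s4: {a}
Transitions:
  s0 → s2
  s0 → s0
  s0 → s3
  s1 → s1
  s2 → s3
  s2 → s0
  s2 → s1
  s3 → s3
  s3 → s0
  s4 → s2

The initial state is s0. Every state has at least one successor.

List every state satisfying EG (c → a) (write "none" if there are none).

States satisfying c → a: {s1, s2, s3, s4}.
States satisfying EG (c → a): {s1, s2, s3, s4}.

{s1, s2, s3, s4}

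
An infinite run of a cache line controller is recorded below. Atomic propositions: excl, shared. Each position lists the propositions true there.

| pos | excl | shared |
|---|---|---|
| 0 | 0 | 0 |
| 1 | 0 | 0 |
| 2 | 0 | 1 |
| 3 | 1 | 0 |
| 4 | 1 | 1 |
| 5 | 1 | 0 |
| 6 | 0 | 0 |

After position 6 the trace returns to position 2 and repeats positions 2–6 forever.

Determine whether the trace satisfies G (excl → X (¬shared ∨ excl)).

Satisfied

excl → X (¬shared ∨ excl) holds at every position 0..6, and those are all positions ever visited, so G (excl → X (¬shared ∨ excl)) holds.
Positions where excl holds: 3, 4, 5.
Check X (¬shared ∨ excl) at each: 3→ok, 4→ok, 5→ok.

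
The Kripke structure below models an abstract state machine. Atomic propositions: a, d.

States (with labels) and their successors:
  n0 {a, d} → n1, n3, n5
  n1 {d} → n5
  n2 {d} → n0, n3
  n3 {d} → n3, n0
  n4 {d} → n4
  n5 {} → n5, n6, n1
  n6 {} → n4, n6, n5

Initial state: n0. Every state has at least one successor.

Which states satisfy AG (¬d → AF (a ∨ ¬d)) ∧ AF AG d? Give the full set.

{n4}

States satisfying ¬d → AF (a ∨ ¬d): {n0, n1, n2, n3, n4, n5, n6}.
States satisfying AG (¬d → AF (a ∨ ¬d)): {n0, n1, n2, n3, n4, n5, n6}.
States satisfying AG d: {n4}.
States satisfying AF AG d: {n4}.
States satisfying AG (¬d → AF (a ∨ ¬d)) ∧ AF AG d: {n4}.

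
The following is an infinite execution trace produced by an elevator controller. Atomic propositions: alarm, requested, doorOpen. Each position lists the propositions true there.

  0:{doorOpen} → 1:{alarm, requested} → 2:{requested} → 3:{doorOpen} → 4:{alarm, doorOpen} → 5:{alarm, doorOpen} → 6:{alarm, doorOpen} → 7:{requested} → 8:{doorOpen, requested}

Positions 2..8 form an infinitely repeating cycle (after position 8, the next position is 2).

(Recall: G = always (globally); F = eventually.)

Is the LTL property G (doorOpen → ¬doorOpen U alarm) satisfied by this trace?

Does not hold

doorOpen → ¬doorOpen U alarm must hold at every position from 0 onward. It fails at position 0, so G (doorOpen → ¬doorOpen U alarm) is false.
Positions where doorOpen holds: 0, 3, 4, 5, 6, 8.
Check ¬doorOpen U alarm at each: 0→fails, 3→fails, 4→ok, 5→ok, 6→ok, 8→fails.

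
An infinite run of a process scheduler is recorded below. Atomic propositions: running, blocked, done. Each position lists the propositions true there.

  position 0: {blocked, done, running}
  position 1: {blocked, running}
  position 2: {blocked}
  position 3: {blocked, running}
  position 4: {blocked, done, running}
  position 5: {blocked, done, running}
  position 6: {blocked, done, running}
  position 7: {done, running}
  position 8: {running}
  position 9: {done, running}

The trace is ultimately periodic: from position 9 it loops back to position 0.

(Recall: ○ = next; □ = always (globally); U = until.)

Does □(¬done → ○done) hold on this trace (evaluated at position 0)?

No

¬done → ○done must hold at every position from 0 onward. It fails at position 1, so □(¬done → ○done) is false.
Positions where ¬done holds: 1, 2, 3, 8.
Check ○done at each: 1→fails, 2→fails, 3→ok, 8→ok.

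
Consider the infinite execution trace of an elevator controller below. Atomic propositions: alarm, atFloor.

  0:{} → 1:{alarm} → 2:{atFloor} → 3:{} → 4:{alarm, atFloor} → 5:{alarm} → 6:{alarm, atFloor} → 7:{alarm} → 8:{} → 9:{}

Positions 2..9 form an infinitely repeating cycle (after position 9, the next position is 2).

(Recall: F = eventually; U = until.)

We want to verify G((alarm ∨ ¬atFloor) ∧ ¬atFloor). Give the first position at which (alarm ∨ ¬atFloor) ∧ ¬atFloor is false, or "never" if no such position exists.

Check (alarm ∨ ¬atFloor) ∧ ¬atFloor at each position in order: 0 ✓, 1 ✓.
At position 2 the labels are {atFloor}, so (alarm ∨ ¬atFloor) ∧ ¬atFloor is false there. This is the first violation.

2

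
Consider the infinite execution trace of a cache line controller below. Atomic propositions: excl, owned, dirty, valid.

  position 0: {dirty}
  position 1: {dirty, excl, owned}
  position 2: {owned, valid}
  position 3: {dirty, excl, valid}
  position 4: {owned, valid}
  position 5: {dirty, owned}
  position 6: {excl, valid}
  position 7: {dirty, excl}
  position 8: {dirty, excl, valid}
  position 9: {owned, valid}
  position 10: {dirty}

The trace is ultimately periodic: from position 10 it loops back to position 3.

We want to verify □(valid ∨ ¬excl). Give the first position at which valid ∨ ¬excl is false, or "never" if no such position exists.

Check valid ∨ ¬excl at each position in order: 0 ✓.
At position 1 the labels are {dirty, excl, owned}, so valid ∨ ¬excl is false there. This is the first violation.

1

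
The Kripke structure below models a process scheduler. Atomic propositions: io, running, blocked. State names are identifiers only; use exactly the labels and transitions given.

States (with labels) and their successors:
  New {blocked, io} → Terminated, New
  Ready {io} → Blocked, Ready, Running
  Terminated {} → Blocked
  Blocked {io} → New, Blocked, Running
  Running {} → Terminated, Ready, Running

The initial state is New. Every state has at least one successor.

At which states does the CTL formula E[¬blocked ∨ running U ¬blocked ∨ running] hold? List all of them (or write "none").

States satisfying ¬blocked ∨ running: {Ready, Terminated, Blocked, Running}.
States satisfying E[¬blocked ∨ running U ¬blocked ∨ running]: {Ready, Terminated, Blocked, Running}.

{Ready, Terminated, Blocked, Running}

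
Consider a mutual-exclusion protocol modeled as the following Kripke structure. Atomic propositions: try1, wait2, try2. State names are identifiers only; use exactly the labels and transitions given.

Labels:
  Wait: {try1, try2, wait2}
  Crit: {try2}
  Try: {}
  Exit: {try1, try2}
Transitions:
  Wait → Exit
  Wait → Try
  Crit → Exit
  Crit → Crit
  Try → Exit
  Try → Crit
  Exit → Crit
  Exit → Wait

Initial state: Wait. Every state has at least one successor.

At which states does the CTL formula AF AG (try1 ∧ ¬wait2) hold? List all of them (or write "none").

none

States satisfying AG (try1 ∧ ¬wait2): ∅.
States satisfying AF AG (try1 ∧ ¬wait2): ∅.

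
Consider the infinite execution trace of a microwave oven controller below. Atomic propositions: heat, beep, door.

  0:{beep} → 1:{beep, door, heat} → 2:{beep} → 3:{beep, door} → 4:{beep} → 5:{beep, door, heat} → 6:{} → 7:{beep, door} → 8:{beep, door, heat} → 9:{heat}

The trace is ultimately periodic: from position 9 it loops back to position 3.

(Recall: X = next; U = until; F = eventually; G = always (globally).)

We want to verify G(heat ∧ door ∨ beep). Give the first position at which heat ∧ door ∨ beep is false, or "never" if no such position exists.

Check heat ∧ door ∨ beep at each position in order: 0 ✓, 1 ✓, 2 ✓, 3 ✓, 4 ✓, 5 ✓.
At position 6 the labels are {}, so heat ∧ door ∨ beep is false there. This is the first violation.

6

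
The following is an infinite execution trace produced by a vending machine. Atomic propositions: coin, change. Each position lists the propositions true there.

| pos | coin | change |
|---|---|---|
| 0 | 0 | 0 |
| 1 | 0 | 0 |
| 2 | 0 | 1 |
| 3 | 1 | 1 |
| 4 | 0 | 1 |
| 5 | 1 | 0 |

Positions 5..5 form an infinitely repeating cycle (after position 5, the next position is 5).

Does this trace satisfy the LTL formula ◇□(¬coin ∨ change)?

□(¬coin ∨ change) is false at every position 0..5, so it never becomes true and ◇□(¬coin ∨ change) fails.

No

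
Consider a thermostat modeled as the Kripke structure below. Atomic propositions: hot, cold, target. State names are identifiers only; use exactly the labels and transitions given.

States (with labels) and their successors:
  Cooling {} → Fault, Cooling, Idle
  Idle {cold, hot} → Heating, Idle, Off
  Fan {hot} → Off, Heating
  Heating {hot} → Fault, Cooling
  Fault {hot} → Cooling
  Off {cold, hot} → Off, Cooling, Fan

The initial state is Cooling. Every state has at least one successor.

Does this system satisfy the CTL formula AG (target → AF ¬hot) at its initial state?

States satisfying target → AF ¬hot: {Cooling, Idle, Fan, Heating, Fault, Off}.
States satisfying AG (target → AF ¬hot): {Cooling, Idle, Fan, Heating, Fault, Off}.
Every state reachable from Cooling satisfies target → AF ¬hot.
Cooling ∈ Sat(AG (target → AF ¬hot)).

Yes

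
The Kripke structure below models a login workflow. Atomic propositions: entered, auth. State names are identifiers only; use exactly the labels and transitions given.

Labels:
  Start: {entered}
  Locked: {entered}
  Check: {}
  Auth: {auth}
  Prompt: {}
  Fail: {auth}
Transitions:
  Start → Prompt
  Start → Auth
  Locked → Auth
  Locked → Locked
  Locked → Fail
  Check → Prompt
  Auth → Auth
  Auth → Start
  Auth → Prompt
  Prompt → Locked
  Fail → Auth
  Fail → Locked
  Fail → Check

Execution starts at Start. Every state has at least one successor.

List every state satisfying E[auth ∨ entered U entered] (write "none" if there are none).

{Start, Locked, Auth, Fail}

States satisfying auth ∨ entered: {Start, Locked, Auth, Fail}.
States satisfying entered: {Start, Locked}.
States satisfying E[auth ∨ entered U entered]: {Start, Locked, Auth, Fail}.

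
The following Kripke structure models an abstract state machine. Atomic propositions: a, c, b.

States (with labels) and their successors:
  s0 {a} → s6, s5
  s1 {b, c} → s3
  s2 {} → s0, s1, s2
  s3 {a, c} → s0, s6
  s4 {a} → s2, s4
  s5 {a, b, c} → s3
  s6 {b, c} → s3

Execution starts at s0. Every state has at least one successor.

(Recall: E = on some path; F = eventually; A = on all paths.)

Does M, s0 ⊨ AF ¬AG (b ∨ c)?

Satisfied

States satisfying ¬AG (b ∨ c): {s0, s1, s2, s3, s4, s5, s6}.
States satisfying AF ¬AG (b ∨ c): {s0, s1, s2, s3, s4, s5, s6}.
s0 ∈ Sat(AF ¬AG (b ∨ c)).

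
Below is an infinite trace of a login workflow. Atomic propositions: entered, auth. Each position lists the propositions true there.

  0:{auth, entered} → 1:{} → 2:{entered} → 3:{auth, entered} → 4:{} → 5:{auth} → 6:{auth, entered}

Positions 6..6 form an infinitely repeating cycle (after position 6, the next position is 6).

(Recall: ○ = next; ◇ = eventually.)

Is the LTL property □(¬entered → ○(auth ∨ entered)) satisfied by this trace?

¬entered → ○(auth ∨ entered) holds at every position 0..6, and those are all positions ever visited, so □(¬entered → ○(auth ∨ entered)) holds.
Positions where ¬entered holds: 1, 4, 5.
Check ○(auth ∨ entered) at each: 1→ok, 4→ok, 5→ok.

Satisfied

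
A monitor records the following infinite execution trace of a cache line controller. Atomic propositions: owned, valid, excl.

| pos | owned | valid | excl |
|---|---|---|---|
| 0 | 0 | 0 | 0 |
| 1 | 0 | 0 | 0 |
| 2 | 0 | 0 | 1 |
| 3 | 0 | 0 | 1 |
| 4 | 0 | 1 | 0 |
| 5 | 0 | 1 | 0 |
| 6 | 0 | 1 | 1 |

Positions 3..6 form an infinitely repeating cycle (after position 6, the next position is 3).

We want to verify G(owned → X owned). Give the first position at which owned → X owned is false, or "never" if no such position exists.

never

owned → X owned holds at every position 0..6, and those are all the positions the trace ever visits, so the invariant G(owned → X owned) is never violated.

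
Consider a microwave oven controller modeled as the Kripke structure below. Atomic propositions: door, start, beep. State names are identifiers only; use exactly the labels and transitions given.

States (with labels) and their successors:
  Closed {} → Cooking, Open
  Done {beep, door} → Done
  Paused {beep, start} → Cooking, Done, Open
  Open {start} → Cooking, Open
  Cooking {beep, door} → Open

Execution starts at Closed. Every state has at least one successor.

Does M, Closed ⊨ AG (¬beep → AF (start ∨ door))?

States satisfying ¬beep → AF (start ∨ door): {Closed, Done, Paused, Open, Cooking}.
States satisfying AG (¬beep → AF (start ∨ door)): {Closed, Done, Paused, Open, Cooking}.
Every state reachable from Closed satisfies ¬beep → AF (start ∨ door).
Closed ∈ Sat(AG (¬beep → AF (start ∨ door))).

Holds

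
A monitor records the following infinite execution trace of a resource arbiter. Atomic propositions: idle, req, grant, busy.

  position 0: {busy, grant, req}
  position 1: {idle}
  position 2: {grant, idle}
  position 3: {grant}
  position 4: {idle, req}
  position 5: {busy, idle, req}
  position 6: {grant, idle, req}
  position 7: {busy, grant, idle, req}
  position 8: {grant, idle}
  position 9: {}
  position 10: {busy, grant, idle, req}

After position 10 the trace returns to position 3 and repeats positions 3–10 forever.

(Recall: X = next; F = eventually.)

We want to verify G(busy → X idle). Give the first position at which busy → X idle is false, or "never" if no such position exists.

Check busy → X idle at each position in order: 0 ✓, 1 ✓, 2 ✓, 3 ✓, 4 ✓, 5 ✓, 6 ✓, 7 ✓, 8 ✓, 9 ✓.
At position 10 the labels are {busy, grant, idle, req} and the next position 3 has {grant}, so busy → X idle is false there. This is the first violation.

10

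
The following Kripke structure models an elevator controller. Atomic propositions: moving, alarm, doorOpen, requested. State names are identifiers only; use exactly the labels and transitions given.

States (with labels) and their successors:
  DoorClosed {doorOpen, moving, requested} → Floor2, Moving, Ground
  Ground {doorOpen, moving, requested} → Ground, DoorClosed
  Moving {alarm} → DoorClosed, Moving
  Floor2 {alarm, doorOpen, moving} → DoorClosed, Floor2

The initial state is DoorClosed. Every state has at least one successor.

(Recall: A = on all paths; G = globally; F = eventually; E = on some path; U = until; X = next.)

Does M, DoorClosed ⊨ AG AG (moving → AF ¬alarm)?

Violated

States satisfying AG (moving → AF ¬alarm): ∅.
States satisfying AG AG (moving → AF ¬alarm): ∅.
DoorClosed is reachable from DoorClosed and violates AG (moving → AF ¬alarm), so AG fails at DoorClosed.
DoorClosed ∉ Sat(AG AG (moving → AF ¬alarm)).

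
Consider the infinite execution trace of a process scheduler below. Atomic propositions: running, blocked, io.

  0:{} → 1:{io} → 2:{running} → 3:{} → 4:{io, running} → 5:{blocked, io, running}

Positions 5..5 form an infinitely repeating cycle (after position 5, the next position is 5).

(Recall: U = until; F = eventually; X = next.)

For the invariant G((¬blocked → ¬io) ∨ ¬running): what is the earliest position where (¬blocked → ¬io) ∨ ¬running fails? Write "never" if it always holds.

Check (¬blocked → ¬io) ∨ ¬running at each position in order: 0 ✓, 1 ✓, 2 ✓, 3 ✓.
At position 4 the labels are {io, running}, so (¬blocked → ¬io) ∨ ¬running is false there. This is the first violation.

4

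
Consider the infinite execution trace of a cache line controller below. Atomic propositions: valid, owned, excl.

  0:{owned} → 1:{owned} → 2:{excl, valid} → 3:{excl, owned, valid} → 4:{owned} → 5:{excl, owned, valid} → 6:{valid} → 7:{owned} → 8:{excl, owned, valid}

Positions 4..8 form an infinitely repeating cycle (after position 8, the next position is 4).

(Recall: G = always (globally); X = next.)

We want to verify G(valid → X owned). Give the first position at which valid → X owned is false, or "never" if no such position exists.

Check valid → X owned at each position in order: 0 ✓, 1 ✓, 2 ✓, 3 ✓, 4 ✓.
At position 5 the labels are {excl, owned, valid} and the next position 6 has {valid}, so valid → X owned is false there. This is the first violation.

5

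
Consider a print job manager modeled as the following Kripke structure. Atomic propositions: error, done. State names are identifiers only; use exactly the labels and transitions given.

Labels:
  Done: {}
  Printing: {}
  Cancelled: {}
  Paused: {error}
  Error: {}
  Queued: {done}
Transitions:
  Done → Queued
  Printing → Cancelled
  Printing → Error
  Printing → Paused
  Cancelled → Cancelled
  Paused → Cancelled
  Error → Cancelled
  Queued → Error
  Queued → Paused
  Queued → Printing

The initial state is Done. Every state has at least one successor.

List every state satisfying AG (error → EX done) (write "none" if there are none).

States satisfying error → EX done: {Done, Printing, Cancelled, Error, Queued}.
States satisfying AG (error → EX done): {Cancelled, Error}.

{Cancelled, Error}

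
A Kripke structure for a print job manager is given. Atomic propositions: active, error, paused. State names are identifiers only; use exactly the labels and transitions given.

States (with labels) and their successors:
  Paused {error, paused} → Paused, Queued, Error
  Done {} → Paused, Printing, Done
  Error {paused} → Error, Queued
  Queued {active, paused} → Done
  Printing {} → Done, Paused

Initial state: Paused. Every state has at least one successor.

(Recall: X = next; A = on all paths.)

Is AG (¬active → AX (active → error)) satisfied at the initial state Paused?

States satisfying ¬active → AX (active → error): {Done, Queued, Printing}.
States satisfying AG (¬active → AX (active → error)): ∅.
Error is reachable from Paused and violates ¬active → AX (active → error), so AG fails at Paused.
Paused ∉ Sat(AG (¬active → AX (active → error))).

No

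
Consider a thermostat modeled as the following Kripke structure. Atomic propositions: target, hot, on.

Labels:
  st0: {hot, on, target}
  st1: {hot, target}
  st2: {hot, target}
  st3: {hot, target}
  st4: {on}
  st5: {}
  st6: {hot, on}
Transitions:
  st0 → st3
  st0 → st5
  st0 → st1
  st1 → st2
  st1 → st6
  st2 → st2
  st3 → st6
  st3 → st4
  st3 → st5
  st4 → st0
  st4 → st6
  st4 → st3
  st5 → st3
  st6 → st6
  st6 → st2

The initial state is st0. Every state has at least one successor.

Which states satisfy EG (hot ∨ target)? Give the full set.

States satisfying hot ∨ target: {st0, st1, st2, st3, st6}.
States satisfying EG (hot ∨ target): {st0, st1, st2, st3, st6}.

{st0, st1, st2, st3, st6}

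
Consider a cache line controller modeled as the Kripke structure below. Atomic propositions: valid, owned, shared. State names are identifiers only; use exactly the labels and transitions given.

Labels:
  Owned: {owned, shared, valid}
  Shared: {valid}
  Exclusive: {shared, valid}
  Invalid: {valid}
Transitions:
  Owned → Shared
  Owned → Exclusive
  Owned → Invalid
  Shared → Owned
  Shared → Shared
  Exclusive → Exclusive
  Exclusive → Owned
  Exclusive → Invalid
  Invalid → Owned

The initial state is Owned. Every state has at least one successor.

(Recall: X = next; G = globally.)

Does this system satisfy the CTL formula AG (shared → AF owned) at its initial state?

Does not hold

States satisfying shared → AF owned: {Owned, Shared, Invalid}.
States satisfying AG (shared → AF owned): ∅.
Exclusive is reachable from Owned and violates shared → AF owned, so AG fails at Owned.
Owned ∉ Sat(AG (shared → AF owned)).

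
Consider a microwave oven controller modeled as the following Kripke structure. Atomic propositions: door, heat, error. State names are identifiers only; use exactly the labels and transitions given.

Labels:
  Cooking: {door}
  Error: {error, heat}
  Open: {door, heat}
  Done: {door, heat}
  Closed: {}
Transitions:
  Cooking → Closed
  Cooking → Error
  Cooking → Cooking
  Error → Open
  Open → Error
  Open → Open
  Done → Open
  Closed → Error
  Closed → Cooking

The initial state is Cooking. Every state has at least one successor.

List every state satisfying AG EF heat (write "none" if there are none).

States satisfying EF heat: {Cooking, Error, Open, Done, Closed}.
States satisfying AG EF heat: {Cooking, Error, Open, Done, Closed}.

{Cooking, Error, Open, Done, Closed}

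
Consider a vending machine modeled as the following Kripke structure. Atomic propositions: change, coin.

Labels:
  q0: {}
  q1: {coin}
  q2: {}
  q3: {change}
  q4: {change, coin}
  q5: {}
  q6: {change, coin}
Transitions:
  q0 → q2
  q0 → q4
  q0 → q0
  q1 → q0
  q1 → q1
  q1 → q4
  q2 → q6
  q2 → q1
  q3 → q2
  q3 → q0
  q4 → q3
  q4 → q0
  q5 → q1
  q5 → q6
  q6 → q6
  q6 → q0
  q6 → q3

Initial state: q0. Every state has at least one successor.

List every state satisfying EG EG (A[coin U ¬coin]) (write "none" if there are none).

States satisfying EG (A[coin U ¬coin]): {q0, q3, q4}.
States satisfying EG EG (A[coin U ¬coin]): {q0, q3, q4}.

{q0, q3, q4}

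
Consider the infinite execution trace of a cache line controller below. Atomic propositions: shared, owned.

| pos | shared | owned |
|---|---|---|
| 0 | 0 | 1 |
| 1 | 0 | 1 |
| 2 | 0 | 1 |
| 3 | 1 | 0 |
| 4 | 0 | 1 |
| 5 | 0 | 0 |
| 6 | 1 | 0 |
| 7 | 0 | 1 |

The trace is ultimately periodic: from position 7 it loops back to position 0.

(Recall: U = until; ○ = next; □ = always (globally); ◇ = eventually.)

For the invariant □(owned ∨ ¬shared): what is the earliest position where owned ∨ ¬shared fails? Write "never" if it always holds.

3

Check owned ∨ ¬shared at each position in order: 0 ✓, 1 ✓, 2 ✓.
At position 3 the labels are {shared}, so owned ∨ ¬shared is false there. This is the first violation.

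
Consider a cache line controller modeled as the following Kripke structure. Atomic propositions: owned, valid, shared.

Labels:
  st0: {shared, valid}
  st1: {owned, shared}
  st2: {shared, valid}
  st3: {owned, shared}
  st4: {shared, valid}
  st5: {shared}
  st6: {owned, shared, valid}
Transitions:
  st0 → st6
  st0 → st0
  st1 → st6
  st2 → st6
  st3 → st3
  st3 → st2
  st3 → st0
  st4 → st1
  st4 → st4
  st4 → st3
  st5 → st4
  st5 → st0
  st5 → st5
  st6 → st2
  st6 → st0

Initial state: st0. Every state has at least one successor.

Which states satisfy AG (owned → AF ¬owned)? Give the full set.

{st0, st1, st2, st6}

States satisfying owned → AF ¬owned: {st0, st1, st2, st4, st5, st6}.
States satisfying AG (owned → AF ¬owned): {st0, st1, st2, st6}.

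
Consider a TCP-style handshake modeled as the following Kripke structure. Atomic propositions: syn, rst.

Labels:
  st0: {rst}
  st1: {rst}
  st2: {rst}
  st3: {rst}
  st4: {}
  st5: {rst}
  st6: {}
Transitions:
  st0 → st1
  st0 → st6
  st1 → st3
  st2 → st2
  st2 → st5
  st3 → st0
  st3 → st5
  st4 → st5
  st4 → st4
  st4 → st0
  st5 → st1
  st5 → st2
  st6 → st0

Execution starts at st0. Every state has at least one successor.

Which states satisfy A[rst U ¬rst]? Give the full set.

{st4, st6}

States satisfying rst: {st0, st1, st2, st3, st5}.
States satisfying ¬rst: {st4, st6}.
States satisfying A[rst U ¬rst]: {st4, st6}.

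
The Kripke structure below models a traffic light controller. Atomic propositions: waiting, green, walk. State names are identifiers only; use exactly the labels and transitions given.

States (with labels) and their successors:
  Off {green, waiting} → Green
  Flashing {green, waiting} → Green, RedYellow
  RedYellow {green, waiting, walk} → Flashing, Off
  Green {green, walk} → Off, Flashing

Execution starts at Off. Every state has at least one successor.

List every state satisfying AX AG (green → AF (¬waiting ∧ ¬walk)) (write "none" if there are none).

none

States satisfying AG (green → AF (¬waiting ∧ ¬walk)): ∅.
States satisfying AX AG (green → AF (¬waiting ∧ ¬walk)): ∅.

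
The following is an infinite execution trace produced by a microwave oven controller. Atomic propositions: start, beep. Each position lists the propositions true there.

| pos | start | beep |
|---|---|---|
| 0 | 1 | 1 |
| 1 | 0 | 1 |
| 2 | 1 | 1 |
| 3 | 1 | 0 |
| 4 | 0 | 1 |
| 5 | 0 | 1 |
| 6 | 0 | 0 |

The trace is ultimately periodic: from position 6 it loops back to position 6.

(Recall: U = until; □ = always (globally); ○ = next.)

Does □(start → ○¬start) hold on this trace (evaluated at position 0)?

start → ○¬start must hold at every position from 0 onward. It fails at position 2, so □(start → ○¬start) is false.
Positions where start holds: 0, 2, 3.
Check ○¬start at each: 0→ok, 2→fails, 3→ok.

Does not hold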